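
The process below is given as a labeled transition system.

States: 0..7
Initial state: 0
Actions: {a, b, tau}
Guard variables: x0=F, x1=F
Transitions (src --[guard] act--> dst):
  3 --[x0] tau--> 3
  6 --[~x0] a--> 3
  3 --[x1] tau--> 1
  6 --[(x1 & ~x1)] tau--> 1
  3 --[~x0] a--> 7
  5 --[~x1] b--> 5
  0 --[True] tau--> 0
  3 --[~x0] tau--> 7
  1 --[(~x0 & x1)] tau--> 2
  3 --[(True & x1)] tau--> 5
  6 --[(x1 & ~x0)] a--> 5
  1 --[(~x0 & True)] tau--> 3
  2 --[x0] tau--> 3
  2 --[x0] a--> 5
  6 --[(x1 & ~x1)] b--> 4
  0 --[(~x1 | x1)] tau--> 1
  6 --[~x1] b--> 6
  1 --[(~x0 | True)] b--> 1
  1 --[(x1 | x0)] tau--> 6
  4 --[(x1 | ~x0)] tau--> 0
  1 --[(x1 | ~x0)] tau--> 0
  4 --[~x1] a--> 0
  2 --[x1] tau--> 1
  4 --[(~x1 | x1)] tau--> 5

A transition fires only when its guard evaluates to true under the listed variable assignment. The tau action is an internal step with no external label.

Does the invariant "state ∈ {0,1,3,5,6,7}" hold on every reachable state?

Answer: INVARIANT HOLDS

Working:
Safe = {0,1,3,5,6,7}
Reachable = {0,1,3,7}
  0: ✓
  1: ✓
  3: ✓
  7: ✓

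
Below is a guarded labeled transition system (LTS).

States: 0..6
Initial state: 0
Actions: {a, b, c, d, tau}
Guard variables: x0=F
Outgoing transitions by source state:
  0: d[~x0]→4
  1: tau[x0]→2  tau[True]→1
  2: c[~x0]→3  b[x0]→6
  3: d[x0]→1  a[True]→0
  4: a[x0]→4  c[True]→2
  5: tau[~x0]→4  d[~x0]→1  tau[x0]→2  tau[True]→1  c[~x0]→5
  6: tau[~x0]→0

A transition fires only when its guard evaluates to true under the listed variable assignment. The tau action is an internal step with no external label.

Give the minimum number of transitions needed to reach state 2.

Layered search for 2:
  Layer 0: {0}
  Layer 1: {4}
  Layer 2: {2}
first hit 2 at d=2 via d·c

Answer: 2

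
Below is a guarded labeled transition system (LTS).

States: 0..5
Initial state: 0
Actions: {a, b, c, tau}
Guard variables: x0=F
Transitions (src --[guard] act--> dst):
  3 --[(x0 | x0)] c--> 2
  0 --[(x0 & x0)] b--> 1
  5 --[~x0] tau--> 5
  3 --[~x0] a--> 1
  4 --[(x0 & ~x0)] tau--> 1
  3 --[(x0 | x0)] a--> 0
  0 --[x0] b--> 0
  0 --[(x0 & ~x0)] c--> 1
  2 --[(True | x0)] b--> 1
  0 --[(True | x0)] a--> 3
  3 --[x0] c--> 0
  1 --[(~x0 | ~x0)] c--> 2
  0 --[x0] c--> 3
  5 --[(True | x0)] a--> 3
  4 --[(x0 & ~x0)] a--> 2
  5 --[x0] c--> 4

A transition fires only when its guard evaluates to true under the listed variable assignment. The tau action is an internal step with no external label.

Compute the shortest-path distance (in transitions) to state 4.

BFS to 4:
  depth 0: {0}
  depth 1: {3}
  depth 2: {1}
  depth 3: {2}
4 never appears.

Answer: UNREACHABLE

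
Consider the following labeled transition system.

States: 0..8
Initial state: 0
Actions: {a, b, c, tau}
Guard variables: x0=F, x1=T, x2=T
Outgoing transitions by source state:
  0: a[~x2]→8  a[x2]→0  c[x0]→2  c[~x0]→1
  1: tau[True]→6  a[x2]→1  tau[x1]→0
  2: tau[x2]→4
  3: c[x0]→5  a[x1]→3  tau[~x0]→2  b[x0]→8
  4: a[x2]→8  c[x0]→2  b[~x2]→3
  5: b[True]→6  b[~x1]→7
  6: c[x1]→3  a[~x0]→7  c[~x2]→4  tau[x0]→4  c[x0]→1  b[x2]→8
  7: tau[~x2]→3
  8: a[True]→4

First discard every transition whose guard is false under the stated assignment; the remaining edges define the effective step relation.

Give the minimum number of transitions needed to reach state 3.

Answer: 3

Working:
BFS to 3:
  Layer 0: {0}
  Layer 1: {1}
  Layer 2: {6}
  Layer 3: {3,7,8}
3 enters at depth 3; path c·tau·c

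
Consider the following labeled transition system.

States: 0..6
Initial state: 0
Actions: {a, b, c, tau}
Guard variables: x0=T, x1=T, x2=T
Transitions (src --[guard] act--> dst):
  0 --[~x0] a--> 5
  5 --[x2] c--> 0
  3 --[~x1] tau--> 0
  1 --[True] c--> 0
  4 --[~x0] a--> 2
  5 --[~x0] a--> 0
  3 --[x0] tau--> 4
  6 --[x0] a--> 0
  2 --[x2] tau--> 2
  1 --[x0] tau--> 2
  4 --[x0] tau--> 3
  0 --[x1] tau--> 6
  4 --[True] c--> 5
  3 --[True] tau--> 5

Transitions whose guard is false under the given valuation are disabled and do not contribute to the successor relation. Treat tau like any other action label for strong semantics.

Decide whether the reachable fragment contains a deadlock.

Answer: DEADLOCK-FREE

Analysis:
R = {0,6}
  0: tau→6  [1 out]
  6: a→0  [1 out]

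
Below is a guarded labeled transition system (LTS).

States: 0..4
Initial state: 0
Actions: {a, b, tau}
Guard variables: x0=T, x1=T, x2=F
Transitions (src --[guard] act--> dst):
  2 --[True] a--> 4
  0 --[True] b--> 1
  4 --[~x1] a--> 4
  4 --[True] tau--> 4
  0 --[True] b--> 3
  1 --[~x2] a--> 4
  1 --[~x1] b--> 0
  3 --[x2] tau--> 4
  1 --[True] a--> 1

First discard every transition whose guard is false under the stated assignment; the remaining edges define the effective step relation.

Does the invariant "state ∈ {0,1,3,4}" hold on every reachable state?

Answer: INVARIANT HOLDS

Trace:
Safe = {0,1,3,4}
Reachable = {0,1,3,4}
  0: ✓
  1: ✓
  3: ✓
  4: ✓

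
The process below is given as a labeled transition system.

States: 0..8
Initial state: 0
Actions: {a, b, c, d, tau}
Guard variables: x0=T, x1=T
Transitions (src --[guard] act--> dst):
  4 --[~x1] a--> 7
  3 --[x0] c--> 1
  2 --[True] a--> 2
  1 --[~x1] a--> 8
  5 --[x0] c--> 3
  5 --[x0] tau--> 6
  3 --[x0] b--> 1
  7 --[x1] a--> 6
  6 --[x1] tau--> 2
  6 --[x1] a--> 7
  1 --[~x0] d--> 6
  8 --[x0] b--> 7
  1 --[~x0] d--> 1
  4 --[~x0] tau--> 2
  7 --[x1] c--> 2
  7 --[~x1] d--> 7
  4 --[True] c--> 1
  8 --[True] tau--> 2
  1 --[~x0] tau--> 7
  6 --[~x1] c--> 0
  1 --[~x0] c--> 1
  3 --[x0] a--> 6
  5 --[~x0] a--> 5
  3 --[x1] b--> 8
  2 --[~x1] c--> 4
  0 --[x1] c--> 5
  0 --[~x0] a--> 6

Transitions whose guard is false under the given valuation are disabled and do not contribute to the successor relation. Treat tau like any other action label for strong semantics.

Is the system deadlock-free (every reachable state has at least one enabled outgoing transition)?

Answer: DEADLOCK at state 1

Working:
Reach set: {0,1,2,3,5,6,7,8}
  0: c→5  [1 exit(s)]
  1: ∅  [STUCK]
  2: a→2  [1 exit(s)]
  3: a→6  b→1  b→8  c→1  [4 exit(s)]
  5: c→3  tau→6  [2 exit(s)]
  6: a→7  tau→2  [2 exit(s)]
  7: a→6  c→2  [2 exit(s)]
  8: b→7  tau→2  [2 exit(s)]
trace reaching 1: c·c·c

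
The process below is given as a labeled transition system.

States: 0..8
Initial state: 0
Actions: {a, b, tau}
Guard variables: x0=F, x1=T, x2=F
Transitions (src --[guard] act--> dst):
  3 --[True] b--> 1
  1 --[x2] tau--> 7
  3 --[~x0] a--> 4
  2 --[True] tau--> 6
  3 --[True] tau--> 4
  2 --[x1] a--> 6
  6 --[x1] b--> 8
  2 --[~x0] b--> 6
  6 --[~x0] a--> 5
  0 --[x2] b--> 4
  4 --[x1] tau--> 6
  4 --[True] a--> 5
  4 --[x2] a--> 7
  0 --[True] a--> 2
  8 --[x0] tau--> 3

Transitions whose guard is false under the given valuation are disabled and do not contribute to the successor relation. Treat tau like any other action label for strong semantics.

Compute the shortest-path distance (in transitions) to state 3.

Answer: UNREACHABLE

Analysis:
Layered search for 3:
  Layer 0: {0}
  Layer 1: {2}
  Layer 2: {6}
  Layer 3: {5,8}
3 never appears.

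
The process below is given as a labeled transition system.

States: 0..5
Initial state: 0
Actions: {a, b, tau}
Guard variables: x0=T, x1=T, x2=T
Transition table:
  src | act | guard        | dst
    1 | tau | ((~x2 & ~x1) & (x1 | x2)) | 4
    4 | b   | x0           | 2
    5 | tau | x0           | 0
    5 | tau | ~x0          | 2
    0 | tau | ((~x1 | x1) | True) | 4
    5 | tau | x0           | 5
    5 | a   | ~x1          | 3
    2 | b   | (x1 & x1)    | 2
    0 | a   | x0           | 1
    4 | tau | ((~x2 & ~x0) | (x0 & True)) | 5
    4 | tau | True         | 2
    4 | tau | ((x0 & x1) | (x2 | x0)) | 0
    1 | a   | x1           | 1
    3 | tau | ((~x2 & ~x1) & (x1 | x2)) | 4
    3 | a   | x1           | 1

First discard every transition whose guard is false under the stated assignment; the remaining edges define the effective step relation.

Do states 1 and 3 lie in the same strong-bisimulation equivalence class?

Compute ~ classes (split until stable):
  round 0: {{0,1,2,3,4,5}}
  round 1: {{0},{1,3},{2},{4},{5}}
Fixed point at round 2; 5 class(es).
[1]={1,3}  [3]={1,3}

Answer: BISIMILAR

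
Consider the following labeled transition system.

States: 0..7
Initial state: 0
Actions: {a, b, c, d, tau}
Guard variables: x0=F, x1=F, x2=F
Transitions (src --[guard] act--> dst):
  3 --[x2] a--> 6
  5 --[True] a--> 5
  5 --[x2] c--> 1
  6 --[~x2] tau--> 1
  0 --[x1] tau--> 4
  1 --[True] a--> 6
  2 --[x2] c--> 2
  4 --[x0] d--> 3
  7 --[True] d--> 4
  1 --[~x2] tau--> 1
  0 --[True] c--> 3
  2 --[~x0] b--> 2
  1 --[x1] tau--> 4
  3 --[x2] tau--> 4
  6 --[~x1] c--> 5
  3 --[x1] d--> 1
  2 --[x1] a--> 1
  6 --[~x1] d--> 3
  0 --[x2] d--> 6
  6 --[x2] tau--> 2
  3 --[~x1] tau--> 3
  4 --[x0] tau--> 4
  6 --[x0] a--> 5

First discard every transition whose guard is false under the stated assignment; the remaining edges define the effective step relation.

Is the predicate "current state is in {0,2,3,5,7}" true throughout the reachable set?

Inv-set: {0,2,3,5,7}
Reach set: {0,3}
  0: ✓
  3: ✓

Answer: INVARIANT HOLDS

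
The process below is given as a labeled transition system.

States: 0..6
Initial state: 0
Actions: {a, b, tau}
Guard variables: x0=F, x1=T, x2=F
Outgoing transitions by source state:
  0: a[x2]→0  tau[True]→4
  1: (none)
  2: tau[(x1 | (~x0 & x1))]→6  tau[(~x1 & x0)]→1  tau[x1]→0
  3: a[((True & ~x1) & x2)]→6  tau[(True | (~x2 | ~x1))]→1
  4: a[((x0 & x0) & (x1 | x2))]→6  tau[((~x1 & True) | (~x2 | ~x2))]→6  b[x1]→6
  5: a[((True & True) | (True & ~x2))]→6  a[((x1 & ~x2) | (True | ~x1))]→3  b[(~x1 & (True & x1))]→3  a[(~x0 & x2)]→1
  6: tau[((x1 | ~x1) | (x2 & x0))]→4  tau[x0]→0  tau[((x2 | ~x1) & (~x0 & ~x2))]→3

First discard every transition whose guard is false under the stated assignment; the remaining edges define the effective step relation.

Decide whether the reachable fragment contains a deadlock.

Reachable = {0,4,6}
  0: tau→4  [deg 1]
  4: b→6  tau→6  [deg 2]
  6: tau→4  [deg 1]

Answer: DEADLOCK-FREE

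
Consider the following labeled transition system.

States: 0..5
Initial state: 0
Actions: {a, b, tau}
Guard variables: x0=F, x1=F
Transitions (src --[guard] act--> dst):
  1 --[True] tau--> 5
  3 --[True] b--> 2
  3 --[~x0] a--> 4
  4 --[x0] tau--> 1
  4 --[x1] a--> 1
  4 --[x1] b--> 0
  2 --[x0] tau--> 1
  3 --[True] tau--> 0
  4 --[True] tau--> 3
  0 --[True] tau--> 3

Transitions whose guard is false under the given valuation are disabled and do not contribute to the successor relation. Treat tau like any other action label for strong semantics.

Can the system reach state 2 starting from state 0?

After dropping false guards: 6 live edges.
Layer 0: {0}
Layer 1: {3}  now seen {0,3}
Layer 2: {2,4}  now seen {0,2,3,4}
Reachable = {0,2,3,4}
trace reaching 2: tau·b

Answer: REACHABLE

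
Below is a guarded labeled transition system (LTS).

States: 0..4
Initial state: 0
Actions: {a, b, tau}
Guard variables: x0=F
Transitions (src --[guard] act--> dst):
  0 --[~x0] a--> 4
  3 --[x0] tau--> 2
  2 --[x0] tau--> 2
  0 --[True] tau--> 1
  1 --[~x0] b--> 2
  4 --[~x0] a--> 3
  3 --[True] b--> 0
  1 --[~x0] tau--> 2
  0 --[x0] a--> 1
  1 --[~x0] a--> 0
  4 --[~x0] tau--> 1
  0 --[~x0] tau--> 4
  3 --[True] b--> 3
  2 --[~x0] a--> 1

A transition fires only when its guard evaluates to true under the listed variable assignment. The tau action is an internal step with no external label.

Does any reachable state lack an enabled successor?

R = {0,1,2,3,4}
  0: a→4  tau→1  tau→4  [deg 3]
  1: a→0  b→2  tau→2  [deg 3]
  2: a→1  [deg 1]
  3: b→0  b→3  [deg 2]
  4: a→3  tau→1  [deg 2]

Answer: DEADLOCK-FREE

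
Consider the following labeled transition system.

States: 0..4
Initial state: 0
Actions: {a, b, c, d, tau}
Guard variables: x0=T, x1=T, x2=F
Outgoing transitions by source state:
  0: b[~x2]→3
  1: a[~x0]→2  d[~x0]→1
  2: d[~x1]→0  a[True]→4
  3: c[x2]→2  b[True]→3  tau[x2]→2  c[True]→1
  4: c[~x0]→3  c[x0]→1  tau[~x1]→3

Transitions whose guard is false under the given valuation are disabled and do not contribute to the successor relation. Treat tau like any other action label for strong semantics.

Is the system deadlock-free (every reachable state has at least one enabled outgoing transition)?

Answer: DEADLOCK at state 1

Trace:
Reachable = {0,1,3}
  0: b→3  [1 out]
  1: ∅  [deadlock]
  3: b→3  c→1  [2 out]
trace reaching 1: b·c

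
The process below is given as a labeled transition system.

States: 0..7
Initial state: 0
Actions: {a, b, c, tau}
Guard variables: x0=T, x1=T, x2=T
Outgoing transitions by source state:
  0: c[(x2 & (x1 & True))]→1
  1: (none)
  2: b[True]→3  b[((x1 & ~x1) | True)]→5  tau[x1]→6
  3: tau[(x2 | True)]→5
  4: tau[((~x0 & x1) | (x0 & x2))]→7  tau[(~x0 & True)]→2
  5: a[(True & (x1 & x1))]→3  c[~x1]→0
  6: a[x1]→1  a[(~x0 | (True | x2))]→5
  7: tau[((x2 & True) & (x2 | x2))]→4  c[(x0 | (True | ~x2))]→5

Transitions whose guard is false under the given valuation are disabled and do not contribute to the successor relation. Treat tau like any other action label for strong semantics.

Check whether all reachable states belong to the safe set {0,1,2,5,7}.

Safe = {0,1,2,5,7}
R = {0,1}
  0: ✓
  1: ✓

Answer: INVARIANT HOLDS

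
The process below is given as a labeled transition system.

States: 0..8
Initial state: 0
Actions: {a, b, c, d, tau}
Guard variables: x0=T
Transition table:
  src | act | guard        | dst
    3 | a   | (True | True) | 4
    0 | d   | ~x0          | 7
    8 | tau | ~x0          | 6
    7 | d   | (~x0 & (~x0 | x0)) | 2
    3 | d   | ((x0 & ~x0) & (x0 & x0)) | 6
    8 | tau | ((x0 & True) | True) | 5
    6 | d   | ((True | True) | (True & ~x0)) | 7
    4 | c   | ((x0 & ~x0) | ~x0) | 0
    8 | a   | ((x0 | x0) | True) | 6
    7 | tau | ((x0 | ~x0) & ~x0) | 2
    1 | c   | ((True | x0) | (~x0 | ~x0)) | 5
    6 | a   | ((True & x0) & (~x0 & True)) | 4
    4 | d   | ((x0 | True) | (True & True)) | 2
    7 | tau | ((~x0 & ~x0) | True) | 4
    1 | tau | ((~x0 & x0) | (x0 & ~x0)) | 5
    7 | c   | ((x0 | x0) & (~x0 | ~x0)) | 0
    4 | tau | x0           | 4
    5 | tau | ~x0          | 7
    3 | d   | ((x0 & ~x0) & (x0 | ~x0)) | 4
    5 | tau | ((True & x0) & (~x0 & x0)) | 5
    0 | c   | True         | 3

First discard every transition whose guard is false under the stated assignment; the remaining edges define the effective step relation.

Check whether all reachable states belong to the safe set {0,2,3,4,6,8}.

Answer: INVARIANT HOLDS

Analysis:
Allowed set {0,2,3,4,6,8}
R = {0,2,3,4}
  0: ✓
  2: ✓
  3: ✓
  4: ✓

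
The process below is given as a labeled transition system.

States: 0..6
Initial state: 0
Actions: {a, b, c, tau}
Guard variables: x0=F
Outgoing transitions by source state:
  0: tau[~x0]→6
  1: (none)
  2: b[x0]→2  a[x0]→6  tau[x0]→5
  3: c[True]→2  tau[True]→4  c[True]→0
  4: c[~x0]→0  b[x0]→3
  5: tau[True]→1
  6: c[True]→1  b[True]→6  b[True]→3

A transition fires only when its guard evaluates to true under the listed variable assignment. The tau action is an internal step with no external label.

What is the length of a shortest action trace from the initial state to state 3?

BFS to 3:
  L0 = {0}
  L1 = {6}
  L2 = {1,3}
depth(3)=2, e.g. tau·b

Answer: 2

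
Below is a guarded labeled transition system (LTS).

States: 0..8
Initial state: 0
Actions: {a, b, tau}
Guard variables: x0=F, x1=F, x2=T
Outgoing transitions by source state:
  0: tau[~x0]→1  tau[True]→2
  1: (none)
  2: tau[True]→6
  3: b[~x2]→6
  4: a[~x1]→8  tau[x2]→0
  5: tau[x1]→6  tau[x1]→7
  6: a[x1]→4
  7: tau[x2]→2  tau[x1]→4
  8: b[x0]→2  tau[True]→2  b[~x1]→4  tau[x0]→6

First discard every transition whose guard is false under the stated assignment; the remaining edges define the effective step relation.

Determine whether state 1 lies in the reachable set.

Answer: REACHABLE

Analysis:
After dropping false guards: 8 live edges.
L0 = {0}
L1 = {1,2}  now seen {0,1,2}
L2 = {6}  now seen {0,1,2,6}
R = {0,1,2,6}
trace reaching 1: tau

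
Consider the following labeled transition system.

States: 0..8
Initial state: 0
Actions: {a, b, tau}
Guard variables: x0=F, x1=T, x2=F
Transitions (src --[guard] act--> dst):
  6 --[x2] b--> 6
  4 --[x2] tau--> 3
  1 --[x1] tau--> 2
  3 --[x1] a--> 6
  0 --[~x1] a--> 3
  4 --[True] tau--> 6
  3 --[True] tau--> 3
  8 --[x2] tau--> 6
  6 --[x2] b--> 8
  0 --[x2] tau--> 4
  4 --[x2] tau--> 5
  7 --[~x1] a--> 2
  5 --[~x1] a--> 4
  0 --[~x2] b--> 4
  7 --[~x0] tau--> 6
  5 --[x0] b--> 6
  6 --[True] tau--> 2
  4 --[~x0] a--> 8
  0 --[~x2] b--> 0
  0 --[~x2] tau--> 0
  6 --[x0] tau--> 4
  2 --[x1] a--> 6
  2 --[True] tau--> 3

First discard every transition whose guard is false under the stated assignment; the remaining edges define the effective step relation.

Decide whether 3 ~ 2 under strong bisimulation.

Bisimulation quotient by refinement:
  P[0] = {{0,1,2,3,4,5,6,7,8}}
  P[1] = {{0},{1,6,7},{2,3,4},{5,8}}
  P[2] = {{0},{1,6},{2,3},{4},{5,8},{7}}
stable after 3 split(s): 6 block(s)
class of 3: {2,3}; class of 2: {2,3}

Answer: BISIMILAR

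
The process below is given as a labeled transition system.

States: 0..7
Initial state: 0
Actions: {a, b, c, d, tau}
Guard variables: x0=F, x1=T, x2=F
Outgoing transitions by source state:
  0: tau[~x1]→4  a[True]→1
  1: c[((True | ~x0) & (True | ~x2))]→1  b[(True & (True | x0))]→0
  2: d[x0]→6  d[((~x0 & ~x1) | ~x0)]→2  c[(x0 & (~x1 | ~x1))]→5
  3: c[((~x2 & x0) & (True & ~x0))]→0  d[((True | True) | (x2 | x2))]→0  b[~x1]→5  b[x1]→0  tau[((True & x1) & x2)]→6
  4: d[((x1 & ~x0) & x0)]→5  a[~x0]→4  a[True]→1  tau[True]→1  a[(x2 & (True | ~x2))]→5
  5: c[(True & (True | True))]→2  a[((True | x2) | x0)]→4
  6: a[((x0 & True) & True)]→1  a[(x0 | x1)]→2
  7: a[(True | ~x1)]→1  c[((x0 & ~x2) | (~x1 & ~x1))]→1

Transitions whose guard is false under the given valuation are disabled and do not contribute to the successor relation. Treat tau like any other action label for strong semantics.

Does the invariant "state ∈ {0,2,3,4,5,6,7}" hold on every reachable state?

Safe = {0,2,3,4,5,6,7}
Reach set: {0,1}
  0: ok
  1: outside
witness against invariant: a → 1

Answer: INVARIANT VIOLATED at state 1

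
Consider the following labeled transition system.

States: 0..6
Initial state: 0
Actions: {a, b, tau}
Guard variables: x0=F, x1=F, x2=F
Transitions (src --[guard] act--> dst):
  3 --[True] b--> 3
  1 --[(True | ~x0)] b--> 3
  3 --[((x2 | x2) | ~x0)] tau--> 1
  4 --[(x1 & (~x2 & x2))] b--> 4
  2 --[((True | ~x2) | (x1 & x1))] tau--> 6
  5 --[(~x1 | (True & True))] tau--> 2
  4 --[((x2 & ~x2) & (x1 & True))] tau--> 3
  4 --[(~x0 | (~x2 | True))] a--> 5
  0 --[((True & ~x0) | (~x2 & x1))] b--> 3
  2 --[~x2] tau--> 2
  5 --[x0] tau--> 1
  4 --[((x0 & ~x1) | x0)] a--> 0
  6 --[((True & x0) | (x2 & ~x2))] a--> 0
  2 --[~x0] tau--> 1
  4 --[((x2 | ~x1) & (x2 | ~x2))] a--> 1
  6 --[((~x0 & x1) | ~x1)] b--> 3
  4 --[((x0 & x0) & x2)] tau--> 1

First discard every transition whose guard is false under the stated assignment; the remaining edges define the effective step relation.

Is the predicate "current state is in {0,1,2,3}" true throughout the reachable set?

Inv-set: {0,1,2,3}
Reach set: {0,1,3}
  0: safe
  1: safe
  3: safe

Answer: INVARIANT HOLDS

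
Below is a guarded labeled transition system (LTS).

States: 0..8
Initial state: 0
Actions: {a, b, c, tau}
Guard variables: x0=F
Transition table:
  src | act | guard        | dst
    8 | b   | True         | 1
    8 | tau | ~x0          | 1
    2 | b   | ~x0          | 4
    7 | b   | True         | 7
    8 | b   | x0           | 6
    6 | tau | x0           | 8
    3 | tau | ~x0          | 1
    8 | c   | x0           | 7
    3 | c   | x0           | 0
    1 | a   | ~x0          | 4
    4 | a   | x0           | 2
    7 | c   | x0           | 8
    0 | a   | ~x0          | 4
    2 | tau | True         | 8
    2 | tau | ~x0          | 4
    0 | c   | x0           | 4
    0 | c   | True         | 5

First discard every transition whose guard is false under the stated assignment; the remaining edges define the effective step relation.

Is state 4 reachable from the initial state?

Answer: REACHABLE

Trace:
After dropping false guards: 10 live edges.
L0 = {0}
L1 = {4,5}  cumulative {0,4,5}
Reachable = {0,4,5}
trace reaching 4: a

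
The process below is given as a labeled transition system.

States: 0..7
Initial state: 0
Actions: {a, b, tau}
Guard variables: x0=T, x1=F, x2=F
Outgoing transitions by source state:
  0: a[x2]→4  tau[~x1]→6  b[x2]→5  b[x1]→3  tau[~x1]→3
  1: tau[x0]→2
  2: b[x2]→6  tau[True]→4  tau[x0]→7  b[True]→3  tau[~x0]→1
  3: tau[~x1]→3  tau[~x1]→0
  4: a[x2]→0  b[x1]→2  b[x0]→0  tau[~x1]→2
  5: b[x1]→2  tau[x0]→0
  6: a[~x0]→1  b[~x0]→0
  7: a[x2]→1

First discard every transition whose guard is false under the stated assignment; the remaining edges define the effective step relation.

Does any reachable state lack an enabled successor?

Reach set: {0,3,6}
  0: tau→3  tau→6  [2 exit(s)]
  3: tau→0  tau→3  [2 exit(s)]
  6: ∅  [STUCK]
trace reaching 6: tau

Answer: DEADLOCK at state 6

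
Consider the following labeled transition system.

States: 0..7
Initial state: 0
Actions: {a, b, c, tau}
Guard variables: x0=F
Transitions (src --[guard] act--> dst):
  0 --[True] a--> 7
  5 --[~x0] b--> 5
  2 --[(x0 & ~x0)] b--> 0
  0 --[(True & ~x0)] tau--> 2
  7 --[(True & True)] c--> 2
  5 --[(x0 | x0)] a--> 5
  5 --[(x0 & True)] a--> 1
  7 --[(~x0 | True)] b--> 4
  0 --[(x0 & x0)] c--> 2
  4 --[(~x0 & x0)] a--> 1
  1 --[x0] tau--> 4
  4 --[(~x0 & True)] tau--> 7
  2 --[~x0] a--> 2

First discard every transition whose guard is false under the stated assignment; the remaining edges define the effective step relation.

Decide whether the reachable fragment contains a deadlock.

Answer: DEADLOCK-FREE

Working:
Reach set: {0,2,4,7}
  0: a→7  tau→2  [deg 2]
  2: a→2  [deg 1]
  4: tau→7  [deg 1]
  7: b→4  c→2  [deg 2]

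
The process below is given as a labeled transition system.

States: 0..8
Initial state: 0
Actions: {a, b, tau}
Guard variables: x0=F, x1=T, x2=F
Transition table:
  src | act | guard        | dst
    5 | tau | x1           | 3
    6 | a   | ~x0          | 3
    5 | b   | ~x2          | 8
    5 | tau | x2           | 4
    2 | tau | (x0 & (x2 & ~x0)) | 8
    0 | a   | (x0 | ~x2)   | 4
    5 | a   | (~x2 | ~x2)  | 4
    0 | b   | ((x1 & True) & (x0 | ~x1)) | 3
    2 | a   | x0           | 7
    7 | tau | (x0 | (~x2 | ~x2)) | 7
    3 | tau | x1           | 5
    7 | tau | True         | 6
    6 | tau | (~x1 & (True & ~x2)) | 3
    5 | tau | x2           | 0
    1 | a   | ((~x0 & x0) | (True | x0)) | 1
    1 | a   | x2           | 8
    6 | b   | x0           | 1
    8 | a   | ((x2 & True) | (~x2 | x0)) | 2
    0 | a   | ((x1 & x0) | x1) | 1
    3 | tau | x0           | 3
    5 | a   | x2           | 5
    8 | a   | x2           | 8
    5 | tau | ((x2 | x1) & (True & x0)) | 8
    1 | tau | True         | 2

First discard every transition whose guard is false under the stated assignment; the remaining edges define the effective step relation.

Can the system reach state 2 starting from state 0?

Answer: REACHABLE

Analysis:
Guard filter leaves 12 enabled edge(s).
depth 0: {0}
depth 1: {1,4}  cumulative {0,1,4}
depth 2: {2}  cumulative {0,1,2,4}
R = {0,1,2,4}
trace reaching 2: a·tau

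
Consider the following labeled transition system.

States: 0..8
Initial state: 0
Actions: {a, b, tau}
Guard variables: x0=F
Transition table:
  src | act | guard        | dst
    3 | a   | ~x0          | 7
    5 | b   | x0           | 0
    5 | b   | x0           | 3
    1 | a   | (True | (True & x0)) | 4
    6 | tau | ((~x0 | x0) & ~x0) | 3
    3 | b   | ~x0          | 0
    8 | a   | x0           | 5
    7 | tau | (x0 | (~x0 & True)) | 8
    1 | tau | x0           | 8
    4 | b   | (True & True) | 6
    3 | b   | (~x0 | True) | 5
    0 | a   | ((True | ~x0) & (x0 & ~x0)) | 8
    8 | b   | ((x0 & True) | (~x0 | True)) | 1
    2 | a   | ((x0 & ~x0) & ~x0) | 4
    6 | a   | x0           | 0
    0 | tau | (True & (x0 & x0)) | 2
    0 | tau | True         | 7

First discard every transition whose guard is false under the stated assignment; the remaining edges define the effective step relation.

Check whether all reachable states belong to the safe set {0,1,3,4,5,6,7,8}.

Answer: INVARIANT HOLDS

Analysis:
Safe = {0,1,3,4,5,6,7,8}
R = {0,1,3,4,5,6,7,8}
  0: ✓
  1: ✓
  3: ✓
  4: ✓
  5: ✓
  6: ✓
  7: ✓
  8: ✓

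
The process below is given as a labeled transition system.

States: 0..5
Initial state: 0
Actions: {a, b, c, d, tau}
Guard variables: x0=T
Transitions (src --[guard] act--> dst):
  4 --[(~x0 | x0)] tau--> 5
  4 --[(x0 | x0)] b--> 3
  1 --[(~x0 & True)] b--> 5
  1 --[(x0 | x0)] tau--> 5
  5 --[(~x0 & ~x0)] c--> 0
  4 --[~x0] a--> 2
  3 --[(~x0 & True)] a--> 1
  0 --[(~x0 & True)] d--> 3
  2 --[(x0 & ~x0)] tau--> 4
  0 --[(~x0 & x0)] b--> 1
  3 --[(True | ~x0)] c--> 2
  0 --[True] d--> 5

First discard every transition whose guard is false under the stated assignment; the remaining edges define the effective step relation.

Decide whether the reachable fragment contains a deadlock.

Answer: DEADLOCK at state 5

Analysis:
R = {0,5}
  0: d→5  [deg 1]
  5: ∅  [deadlock]
witness 5: d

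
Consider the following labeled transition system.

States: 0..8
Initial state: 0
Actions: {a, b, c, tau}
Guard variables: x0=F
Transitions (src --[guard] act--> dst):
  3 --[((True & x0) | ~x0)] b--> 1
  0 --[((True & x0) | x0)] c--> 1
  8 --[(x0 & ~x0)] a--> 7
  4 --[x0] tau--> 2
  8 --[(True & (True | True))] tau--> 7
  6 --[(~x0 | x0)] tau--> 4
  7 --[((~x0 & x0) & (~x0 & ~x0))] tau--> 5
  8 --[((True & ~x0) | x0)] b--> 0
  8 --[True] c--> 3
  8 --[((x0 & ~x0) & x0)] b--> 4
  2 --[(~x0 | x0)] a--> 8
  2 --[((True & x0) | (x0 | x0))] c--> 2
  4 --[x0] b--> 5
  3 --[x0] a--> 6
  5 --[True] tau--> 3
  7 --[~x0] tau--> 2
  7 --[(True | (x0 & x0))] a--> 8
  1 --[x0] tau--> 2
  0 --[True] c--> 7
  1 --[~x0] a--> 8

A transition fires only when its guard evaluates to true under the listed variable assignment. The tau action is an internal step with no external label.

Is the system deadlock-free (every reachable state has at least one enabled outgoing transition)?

R = {0,1,2,3,7,8}
  0: c→7  [deg 1]
  1: a→8  [deg 1]
  2: a→8  [deg 1]
  3: b→1  [deg 1]
  7: a→8  tau→2  [deg 2]
  8: b→0  c→3  tau→7  [deg 3]

Answer: DEADLOCK-FREE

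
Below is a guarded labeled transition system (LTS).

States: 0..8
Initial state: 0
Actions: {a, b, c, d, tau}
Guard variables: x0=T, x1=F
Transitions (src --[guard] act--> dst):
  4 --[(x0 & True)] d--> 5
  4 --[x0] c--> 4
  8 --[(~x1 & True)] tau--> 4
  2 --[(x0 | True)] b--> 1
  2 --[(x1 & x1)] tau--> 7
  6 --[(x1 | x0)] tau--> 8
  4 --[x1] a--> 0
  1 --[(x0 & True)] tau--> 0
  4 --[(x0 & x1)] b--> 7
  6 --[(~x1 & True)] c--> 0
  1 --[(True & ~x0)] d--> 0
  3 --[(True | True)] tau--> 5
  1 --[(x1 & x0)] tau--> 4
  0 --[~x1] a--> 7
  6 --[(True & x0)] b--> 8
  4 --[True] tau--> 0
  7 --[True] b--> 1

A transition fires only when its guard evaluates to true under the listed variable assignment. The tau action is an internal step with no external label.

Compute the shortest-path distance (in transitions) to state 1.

BFS to 1:
  L0 = {0}
  L1 = {7}
  L2 = {1}
1 enters at depth 2; path a·b

Answer: 2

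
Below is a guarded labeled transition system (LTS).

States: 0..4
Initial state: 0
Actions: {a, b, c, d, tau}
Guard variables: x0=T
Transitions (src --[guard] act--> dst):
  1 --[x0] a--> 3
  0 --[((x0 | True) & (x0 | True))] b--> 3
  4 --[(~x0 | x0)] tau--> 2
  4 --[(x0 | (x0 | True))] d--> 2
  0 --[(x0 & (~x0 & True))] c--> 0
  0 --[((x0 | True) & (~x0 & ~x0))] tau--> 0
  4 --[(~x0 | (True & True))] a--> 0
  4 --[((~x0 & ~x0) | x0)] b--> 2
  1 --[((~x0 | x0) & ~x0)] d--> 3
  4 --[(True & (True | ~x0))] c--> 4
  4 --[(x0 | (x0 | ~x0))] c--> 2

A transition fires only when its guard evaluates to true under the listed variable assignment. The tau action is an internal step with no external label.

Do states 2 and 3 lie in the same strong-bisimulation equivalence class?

Answer: BISIMILAR

Trace:
Bisimulation quotient by refinement:
  π0 = {{0,1,2,3,4}}
  π1 = {{0},{1},{2,3},{4}}
stable after 2 split(s): 4 block(s)
2∈{2,3}, 3∈{2,3}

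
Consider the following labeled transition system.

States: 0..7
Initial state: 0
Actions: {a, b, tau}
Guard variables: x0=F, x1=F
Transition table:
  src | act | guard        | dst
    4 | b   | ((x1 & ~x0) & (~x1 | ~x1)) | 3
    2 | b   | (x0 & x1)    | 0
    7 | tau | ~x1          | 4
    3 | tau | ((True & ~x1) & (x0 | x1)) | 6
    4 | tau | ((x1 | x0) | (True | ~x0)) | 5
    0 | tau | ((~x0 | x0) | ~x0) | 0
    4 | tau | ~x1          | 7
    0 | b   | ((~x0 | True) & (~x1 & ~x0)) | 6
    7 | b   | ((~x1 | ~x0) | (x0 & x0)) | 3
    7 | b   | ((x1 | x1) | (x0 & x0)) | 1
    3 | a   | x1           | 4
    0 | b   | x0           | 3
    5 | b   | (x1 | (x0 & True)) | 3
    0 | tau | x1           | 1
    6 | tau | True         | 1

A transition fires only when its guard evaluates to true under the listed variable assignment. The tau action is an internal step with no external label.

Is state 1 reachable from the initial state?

Guard filter leaves 7 enabled edge(s).
depth 0: {0}
depth 1: {6}  now seen {0,6}
depth 2: {1}  now seen {0,1,6}
Reach set: {0,1,6}
Path to 1: b·tau

Answer: REACHABLE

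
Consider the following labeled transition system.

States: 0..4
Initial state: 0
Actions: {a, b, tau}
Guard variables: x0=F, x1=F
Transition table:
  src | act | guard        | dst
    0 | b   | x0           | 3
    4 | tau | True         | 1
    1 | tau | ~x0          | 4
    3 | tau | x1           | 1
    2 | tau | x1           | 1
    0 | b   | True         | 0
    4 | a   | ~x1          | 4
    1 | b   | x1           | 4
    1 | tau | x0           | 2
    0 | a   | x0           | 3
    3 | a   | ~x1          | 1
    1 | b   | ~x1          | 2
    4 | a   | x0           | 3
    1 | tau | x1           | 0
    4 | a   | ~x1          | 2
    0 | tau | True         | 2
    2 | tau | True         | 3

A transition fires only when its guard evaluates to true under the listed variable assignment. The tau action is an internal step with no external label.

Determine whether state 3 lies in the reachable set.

Answer: REACHABLE

Analysis:
After dropping false guards: 9 live edges.
Layer 0: {0}
Layer 1: {2}  cumulative {0,2}
Layer 2: {3}  cumulative {0,2,3}
Layer 3: {1}  cumulative {0,1,2,3}
Layer 4: {4}  cumulative {0,1,2,3,4}
Reachable = {0,1,2,3,4}
witness 3: tau·tau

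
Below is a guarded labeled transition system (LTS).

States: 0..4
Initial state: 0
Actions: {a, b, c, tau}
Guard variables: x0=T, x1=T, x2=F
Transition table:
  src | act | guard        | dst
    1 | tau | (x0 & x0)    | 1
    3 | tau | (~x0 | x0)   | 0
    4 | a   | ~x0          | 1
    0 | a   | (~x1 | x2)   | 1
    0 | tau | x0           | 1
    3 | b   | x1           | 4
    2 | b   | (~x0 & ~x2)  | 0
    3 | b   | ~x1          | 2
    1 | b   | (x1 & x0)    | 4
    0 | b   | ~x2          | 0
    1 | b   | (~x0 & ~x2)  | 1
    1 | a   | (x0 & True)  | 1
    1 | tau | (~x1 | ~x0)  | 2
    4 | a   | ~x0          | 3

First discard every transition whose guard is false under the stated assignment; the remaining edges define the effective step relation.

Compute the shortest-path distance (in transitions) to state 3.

Answer: UNREACHABLE

Analysis:
Layered search for 3:
  Layer 0: {0}
  Layer 1: {1}
  Layer 2: {4}
3 never appears.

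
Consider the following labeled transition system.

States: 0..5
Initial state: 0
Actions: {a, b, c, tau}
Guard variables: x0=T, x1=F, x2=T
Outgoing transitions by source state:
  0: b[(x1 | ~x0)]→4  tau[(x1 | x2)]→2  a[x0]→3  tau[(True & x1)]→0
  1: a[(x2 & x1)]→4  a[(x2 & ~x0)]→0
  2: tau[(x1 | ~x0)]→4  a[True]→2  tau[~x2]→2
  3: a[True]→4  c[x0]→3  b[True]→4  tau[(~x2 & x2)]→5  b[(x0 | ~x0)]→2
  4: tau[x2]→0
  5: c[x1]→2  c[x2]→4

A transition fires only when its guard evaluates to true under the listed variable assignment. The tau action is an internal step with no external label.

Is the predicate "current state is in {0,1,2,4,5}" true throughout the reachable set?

Inv-set: {0,1,2,4,5}
Reachable = {0,2,3,4}
  0: safe
  2: safe
  3: VIOLATES
  4: safe
counterexample path to 3: a

Answer: INVARIANT VIOLATED at state 3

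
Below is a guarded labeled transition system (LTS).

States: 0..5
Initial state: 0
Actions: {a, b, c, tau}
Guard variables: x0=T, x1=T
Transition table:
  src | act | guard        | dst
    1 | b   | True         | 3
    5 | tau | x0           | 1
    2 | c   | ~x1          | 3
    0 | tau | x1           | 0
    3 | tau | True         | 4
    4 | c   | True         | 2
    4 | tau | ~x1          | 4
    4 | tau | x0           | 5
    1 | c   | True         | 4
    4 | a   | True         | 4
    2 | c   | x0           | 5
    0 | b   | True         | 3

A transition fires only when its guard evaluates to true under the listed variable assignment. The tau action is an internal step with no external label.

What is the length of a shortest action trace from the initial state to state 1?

Layered search for 1:
  depth 0: {0}
  depth 1: {3}
  depth 2: {4}
  depth 3: {2,5}
  depth 4: {1}
depth(1)=4, e.g. b·tau·tau·tau

Answer: 4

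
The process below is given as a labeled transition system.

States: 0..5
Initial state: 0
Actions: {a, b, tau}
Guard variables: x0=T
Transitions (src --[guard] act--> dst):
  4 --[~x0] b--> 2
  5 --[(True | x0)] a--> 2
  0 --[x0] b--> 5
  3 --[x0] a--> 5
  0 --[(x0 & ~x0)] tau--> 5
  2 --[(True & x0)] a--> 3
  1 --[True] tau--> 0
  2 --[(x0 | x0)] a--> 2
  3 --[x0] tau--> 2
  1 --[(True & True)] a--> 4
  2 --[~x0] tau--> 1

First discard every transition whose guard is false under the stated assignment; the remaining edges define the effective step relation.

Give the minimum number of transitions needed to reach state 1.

BFS to 1:
  Layer 0: {0}
  Layer 1: {5}
  Layer 2: {2}
  Layer 3: {3}
1 never appears.

Answer: UNREACHABLE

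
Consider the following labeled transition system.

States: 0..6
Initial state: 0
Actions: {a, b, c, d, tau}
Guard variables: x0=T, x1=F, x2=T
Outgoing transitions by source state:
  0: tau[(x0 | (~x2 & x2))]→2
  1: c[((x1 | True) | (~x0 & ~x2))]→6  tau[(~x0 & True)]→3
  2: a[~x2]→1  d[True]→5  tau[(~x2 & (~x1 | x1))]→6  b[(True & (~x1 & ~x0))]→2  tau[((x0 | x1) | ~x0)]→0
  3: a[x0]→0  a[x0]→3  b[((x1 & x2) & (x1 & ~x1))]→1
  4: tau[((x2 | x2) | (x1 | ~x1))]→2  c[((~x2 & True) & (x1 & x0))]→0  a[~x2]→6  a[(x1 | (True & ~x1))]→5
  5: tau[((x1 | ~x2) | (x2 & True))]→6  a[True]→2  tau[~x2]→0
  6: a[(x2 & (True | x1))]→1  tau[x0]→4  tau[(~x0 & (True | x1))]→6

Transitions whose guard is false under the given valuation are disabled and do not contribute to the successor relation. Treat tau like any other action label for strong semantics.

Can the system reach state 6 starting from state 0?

Answer: REACHABLE

Working:
Guard filter leaves 12 enabled edge(s).
depth 0: {0}
depth 1: {2}  total {0,2}
depth 2: {5}  total {0,2,5}
depth 3: {6}  total {0,2,5,6}
depth 4: {1,4}  total {0,1,2,4,5,6}
Reachable = {0,1,2,4,5,6}
trace reaching 6: tau·d·tau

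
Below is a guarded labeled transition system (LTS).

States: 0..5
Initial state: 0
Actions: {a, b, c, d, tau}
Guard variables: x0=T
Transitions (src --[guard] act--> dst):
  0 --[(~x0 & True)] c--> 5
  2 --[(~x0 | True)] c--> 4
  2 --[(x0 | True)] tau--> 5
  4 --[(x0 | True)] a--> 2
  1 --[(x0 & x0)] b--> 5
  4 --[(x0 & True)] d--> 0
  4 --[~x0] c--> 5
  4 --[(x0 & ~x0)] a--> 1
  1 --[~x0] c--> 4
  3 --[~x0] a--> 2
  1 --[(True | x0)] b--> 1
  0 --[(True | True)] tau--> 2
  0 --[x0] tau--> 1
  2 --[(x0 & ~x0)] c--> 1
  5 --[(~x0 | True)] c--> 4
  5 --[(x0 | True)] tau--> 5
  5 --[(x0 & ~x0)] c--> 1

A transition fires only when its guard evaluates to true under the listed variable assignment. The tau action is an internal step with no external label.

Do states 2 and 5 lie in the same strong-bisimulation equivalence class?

Bisimulation quotient by refinement:
  round 0: {{0,1,2,3,4,5}}
  round 1: {{0},{1},{2,5},{3},{4}}
5 equivalence class(es) (converged in 2)
[2]={2,5}  [5]={2,5}

Answer: BISIMILAR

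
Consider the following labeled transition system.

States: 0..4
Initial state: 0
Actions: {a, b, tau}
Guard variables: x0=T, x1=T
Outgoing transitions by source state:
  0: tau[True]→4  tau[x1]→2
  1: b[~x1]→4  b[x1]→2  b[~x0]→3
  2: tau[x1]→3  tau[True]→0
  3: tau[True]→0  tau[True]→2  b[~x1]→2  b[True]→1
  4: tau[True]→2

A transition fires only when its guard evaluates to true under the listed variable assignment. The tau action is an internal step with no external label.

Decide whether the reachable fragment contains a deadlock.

Reach set: {0,1,2,3,4}
  0: tau→2  tau→4  [deg 2]
  1: b→2  [deg 1]
  2: tau→0  tau→3  [deg 2]
  3: b→1  tau→0  tau→2  [deg 3]
  4: tau→2  [deg 1]

Answer: DEADLOCK-FREE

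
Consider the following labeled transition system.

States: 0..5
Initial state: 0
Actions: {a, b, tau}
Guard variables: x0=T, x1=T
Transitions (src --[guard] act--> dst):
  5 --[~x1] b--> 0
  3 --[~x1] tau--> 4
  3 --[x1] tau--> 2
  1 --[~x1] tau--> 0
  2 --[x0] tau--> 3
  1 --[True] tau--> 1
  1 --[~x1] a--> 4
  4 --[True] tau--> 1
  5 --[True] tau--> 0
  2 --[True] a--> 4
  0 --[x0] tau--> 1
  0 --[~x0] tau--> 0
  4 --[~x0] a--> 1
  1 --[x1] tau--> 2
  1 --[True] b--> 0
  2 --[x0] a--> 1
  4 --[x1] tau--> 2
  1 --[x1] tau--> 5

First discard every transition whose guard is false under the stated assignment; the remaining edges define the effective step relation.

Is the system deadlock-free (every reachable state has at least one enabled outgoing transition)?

R = {0,1,2,3,4,5}
  0: tau→1  [deg 1]
  1: b→0  tau→1  tau→2  tau→5  [deg 4]
  2: a→1  a→4  tau→3  [deg 3]
  3: tau→2  [deg 1]
  4: tau→1  tau→2  [deg 2]
  5: tau→0  [deg 1]

Answer: DEADLOCK-FREE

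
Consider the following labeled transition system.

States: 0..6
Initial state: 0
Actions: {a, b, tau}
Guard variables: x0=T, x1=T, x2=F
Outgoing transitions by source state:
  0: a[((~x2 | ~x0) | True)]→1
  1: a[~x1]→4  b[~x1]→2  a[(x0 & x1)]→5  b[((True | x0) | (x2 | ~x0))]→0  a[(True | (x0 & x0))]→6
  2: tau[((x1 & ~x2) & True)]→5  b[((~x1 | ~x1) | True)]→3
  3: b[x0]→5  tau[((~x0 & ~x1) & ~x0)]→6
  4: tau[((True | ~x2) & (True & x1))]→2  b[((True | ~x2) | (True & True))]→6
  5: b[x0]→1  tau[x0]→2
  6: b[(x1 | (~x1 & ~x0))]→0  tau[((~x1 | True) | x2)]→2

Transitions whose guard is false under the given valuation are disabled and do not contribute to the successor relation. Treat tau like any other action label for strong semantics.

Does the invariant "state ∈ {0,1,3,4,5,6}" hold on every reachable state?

Answer: INVARIANT VIOLATED at state 2

Working:
Inv-set: {0,1,3,4,5,6}
R = {0,1,2,3,5,6}
  0: ok
  1: ok
  2: VIOLATES
  3: ok
  5: ok
  6: ok
reach 2 via a·a·tau — violates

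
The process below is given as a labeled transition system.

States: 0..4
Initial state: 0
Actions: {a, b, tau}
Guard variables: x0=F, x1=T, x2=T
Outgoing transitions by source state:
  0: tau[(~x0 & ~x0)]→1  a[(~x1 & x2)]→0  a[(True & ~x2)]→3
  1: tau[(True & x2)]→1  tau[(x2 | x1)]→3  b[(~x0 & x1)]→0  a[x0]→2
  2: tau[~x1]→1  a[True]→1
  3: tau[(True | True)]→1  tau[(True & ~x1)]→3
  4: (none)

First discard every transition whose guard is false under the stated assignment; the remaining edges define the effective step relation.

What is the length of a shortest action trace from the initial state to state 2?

Layered search for 2:
  Layer 0: {0}
  Layer 1: {1}
  Layer 2: {3}
2 never appears.

Answer: UNREACHABLE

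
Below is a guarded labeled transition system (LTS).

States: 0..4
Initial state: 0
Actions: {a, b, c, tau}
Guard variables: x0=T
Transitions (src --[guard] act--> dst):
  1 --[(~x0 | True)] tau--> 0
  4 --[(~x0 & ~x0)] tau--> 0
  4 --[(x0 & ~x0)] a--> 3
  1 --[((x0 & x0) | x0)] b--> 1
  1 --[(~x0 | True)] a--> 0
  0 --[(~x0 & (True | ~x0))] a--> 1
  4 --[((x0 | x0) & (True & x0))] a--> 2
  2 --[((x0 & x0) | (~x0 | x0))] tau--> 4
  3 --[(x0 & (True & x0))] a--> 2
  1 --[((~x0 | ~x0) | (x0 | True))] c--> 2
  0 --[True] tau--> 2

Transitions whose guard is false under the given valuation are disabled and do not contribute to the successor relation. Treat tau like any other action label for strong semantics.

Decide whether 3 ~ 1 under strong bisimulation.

Answer: NOT BISIMILAR

Working:
Bisimulation quotient by refinement:
  π0 = {{0,1,2,3,4}}
  π1 = {{0,2},{1},{3,4}}
  π2 = {{0},{1},{2},{3,4}}
stable after 3 split(s): 4 block(s)
[3]={3,4}  [1]={1}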